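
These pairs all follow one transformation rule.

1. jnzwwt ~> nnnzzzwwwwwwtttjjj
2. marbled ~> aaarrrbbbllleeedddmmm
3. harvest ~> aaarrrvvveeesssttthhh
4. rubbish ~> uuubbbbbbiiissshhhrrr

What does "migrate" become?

What's happening: move the first character to the end, then repeat every character 3 times.
Applying both steps to "migrate": "igratem", then "iiigggrrraaattteeemmm".

iiigggrrraaattteeemmm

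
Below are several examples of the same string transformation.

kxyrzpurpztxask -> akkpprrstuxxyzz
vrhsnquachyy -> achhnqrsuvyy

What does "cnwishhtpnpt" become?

chhinnppsttw

Looking at the pairs, the operation is to sort the characters into alphabetical order.
Doing the same to "cnwishhtpnpt": "chhinnppsttw".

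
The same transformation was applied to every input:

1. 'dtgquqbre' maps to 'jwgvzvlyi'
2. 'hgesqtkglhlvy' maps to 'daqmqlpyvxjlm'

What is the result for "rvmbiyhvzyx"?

cdeamdngraw

The rule is to shift every letter 5 places forward in the alphabet (wrapping around), then reverse the string.
On "rvmbiyhvzyx" that produces "cdeamdngraw".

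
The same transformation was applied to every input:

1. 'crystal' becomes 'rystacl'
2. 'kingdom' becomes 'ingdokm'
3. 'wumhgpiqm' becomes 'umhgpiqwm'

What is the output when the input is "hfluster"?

Rule — swap the first and last characters, then move the first character to the end.
"hfluster" → "rflusteh" → "flustehr".

flustehr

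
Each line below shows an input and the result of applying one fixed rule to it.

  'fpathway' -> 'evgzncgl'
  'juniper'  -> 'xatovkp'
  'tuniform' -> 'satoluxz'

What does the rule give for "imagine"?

ksgmoto

Each output is the input with this applied: swap the first and last characters, then shift every letter 6 places forward in the alphabet (wrapping around).
Working it through for "imagine": intermediate "emagini", final "ksgmoto".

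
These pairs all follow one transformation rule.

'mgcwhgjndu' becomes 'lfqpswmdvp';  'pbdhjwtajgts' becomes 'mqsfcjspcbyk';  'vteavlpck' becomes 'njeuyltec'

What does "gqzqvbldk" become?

What's happening: move the first 2 characters to the end (rotate left by 2), then shift every letter 9 places forward in the alphabet (wrapping around).
"gqzqvbldk" → "zqvbldkgq" → "izekumtpz".

izekumtpz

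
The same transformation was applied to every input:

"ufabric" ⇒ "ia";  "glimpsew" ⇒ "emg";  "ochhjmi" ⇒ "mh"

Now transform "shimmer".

ei

The pattern: reverse the string, then keep one character in every 3, starting at position 2 (positions 2nd, 5th, 8th, ...).
Working it through for "shimmer": intermediate "remmihs", final "ei".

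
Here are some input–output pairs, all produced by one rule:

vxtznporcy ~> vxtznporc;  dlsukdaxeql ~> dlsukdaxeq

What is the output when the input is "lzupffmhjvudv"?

In each case the input is transformed by: delete the last character.
"lzupffmhjvudv" → "lzupffmhjvud".

lzupffmhjvud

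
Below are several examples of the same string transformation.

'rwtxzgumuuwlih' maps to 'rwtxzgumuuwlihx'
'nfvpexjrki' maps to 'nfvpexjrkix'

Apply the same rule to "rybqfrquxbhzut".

The transformation: append "x".
"rybqfrquxbhzut" → "rybqfrquxbhzutx".

rybqfrquxbhzutx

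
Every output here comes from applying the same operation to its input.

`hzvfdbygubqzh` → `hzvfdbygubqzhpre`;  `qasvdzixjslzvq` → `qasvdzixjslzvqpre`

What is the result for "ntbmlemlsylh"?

In each case the input is transformed by: append "pre".
"ntbmlemlsylh" → "ntbmlemlsylhpre".

ntbmlemlsylhpre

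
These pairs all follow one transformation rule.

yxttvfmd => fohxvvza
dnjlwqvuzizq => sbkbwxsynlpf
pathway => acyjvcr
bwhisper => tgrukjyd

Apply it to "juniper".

tgrkpwl

Rule — reverse the string, then shift every letter 2 places forward in the alphabet (wrapping around).
For "juniper", step one produces "repinuj"; step two turns that into "tgrkpwl".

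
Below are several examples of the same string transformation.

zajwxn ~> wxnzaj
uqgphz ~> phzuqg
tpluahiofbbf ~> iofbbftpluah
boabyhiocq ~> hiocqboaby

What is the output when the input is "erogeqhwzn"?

What's happening: swap the front and back halves of the string.
"erogeqhwzn" → "qhwzneroge".

qhwzneroge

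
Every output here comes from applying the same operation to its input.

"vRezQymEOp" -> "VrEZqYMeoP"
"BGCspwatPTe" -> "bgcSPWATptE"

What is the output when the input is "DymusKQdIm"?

dYMUSkqDiM

Looking at the pairs, the operation is to flip the case of every letter.
For "DymusKQdIm" the result is "dYMUSkqDiM".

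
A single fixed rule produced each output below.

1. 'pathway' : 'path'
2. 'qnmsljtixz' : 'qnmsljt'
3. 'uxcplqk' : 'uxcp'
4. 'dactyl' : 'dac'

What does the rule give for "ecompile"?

ecomp

The pattern: delete the last 3 characters.
Applying that to "ecompile" gives "ecomp".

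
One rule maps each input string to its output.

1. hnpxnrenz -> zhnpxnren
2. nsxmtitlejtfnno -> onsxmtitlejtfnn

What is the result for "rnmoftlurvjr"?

rrnmoftlurvj

Looking at the pairs, the operation is to move the last character to the front.
On "rnmoftlurvjr" that produces "rrnmoftlurvj".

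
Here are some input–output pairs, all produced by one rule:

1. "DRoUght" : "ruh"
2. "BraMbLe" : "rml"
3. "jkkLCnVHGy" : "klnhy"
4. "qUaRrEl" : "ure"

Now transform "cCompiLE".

cmie

What's happening: keep every other character starting from the second (positions 2nd, 4th, 6th, ...), then convert every letter to lowercase.
Starting from "cCompiLE": after the first operation, "CmiE"; after the second, "cmie".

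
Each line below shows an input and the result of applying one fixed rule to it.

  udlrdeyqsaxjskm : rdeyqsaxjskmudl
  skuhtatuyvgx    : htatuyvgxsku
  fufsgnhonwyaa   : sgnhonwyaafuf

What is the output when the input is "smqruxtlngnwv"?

Rule — move the first 3 characters to the end (rotate left by 3).
Doing the same to "smqruxtlngnwv": "ruxtlngnwvsmq".

ruxtlngnwvsmq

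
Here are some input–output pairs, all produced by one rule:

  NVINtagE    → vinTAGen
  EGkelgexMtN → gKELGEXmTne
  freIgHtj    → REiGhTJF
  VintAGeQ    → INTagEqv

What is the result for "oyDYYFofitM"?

YdyyfOFITmO

Looking at the pairs, the operation is to move the first character to the end, then flip the case of every letter.
Starting from "oyDYYFofitM": after the first operation, "yDYYFofitMo"; after the second, "YdyyfOFITmO".
(Check on "EGkelgexMtN": → "GkelgexMtNE" → "gKELGEXmTne" ✓)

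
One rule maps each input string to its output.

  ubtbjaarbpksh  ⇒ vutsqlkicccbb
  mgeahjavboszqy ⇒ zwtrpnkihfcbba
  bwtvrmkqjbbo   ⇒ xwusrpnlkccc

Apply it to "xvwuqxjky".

Looking at the pairs, the operation is to shift every letter 1 place forward in the alphabet (wrapping around), then sort the characters into reverse alphabetical order.
For "xvwuqxjky", step one produces "ywxvryklz"; step two turns that into "zyyxwvrlk".

zyyxwvrlk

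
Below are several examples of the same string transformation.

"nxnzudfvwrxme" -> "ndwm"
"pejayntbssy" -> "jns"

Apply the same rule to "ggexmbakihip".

ebip

What's happening: keep one character in every 3, starting at position 3 (positions 3rd, 6th, 9th, ...).
On "ggexmbakihip" that produces "ebip".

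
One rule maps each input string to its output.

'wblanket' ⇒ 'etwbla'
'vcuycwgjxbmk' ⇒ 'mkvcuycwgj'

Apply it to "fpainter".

Each output is the input with this applied: move the last 2 characters to the front (rotate right by 2), then delete the last 2 characters.
For "fpainter", step one produces "erfpaint"; step two turns that into "erfpai".

erfpai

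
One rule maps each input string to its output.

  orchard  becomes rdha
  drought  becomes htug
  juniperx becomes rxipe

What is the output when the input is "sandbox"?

The transformation: delete the first 3 characters, then move the last 2 characters to the front (rotate right by 2).
Starting from "sandbox": after the first operation, "dbox"; after the second, "oxdb".

oxdb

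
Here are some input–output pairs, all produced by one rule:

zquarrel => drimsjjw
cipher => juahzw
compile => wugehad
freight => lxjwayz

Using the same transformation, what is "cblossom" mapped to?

What's happening: shift every letter 8 places backward in the alphabet (wrapping around), then move the last character to the front.
Applying both steps to "cblossom": "utdgkkge", then "eutdgkkg".

eutdgkkg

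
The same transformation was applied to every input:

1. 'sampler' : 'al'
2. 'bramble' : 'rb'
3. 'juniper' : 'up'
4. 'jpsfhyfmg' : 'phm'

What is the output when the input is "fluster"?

In each case the input is transformed by: keep one character in every 3, starting at position 2 (positions 2nd, 5th, 8th, ...).
Applying that to "fluster" gives "lt".

lt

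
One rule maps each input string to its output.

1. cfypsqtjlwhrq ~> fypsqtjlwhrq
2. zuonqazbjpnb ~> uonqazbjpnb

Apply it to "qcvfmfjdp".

cvfmfjdp

The transformation: delete the first character.
For "qcvfmfjdp" the result is "cvfmfjdp".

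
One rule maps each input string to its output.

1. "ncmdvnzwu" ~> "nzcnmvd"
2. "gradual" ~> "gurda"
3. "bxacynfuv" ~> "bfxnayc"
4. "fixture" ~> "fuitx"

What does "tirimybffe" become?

tfibryim

Each output is the input with this applied: delete the last 2 characters, then take characters alternately from the front and the back (1st, last, 2nd, 2nd-last, ...).
On "tirimybffe": the first step gives "tirimybf", and the second then gives "tfibryim".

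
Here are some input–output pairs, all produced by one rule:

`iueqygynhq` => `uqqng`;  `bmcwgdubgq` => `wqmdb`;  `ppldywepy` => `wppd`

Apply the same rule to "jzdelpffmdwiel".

Rule — keep every other character starting from the second (positions 2nd, 4th, 6th, ...), then sort the characters into reverse alphabetical order.
Applying that to "jzdelpffmdwiel" gives "zplifed".

zplifed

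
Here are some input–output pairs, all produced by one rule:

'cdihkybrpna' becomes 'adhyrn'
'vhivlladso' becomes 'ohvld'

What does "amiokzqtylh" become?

hmoztl

Looking at the pairs, the operation is to move the last character to the front, then keep every other character starting from the first (positions 1st, 3rd, 5th, ...).
Working it through for "amiokzqtylh": intermediate "hamiokzqtyl", final "hmoztl".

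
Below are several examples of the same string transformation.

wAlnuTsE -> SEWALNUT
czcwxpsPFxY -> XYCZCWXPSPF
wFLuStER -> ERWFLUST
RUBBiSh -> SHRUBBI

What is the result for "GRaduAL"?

What's happening: move the last 2 characters to the front (rotate right by 2), then convert every letter to uppercase.
On "GRaduAL": the first step gives "ALGRadu", and the second then gives "ALGRADU".

ALGRADU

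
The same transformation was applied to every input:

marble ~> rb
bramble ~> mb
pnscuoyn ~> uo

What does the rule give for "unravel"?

What's happening: move the last 2 characters to the front (rotate right by 2), then keep only the last 2 characters.
"unravel" → "elunrav" → "av".

av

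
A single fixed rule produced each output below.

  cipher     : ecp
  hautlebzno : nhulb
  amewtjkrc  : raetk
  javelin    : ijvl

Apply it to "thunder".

etud

What's happening: move the last 2 characters to the front (rotate right by 2), then keep every other character starting from the first (positions 1st, 3rd, 5th, ...).
On "thunder" that produces "etud".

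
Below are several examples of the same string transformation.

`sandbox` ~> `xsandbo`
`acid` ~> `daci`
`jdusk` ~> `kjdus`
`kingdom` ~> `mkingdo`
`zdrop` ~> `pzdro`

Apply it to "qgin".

The transformation: move the last character to the front.
So "qgin" becomes "nqgi".

nqgi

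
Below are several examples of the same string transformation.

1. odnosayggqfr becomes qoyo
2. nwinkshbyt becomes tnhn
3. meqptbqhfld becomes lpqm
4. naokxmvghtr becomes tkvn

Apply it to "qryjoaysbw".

The rule is to keep one character in every 3, starting at position 1 (positions 1st, 4th, 7th, ...), then swap the first and last characters.
Working it through for "qryjoaysbw": intermediate "qjyw", final "wjyq".

wjyq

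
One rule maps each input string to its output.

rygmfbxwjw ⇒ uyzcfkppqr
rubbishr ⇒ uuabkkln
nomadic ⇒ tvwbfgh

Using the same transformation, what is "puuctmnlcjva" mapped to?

tvvcefgimnno

Rule — sort the characters into alphabetical order, then shift every letter 7 places backward in the alphabet (wrapping around).
Starting from "puuctmnlcjva": after the first operation, "accjlmnptuuv"; after the second, "tvvcefgimnno".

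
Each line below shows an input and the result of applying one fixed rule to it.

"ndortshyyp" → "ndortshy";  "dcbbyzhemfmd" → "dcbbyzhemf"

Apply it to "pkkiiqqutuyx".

pkkiiqqutu

Looking at the pairs, the operation is to delete the last 2 characters.
Doing the same to "pkkiiqqutuyx": "pkkiiqqutu".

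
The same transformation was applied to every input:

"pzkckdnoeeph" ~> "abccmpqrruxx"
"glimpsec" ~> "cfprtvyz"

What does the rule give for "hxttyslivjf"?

Each output is the input with this applied: shift every letter 13 places forward in the alphabet (wrapping around) — i.e. ROT13, then sort the characters into alphabetical order.
So "hxttyslivjf" becomes "fggiklsuvwy".
(Check on "glimpsec": → "tyvzcfrp" → "cfprtvyz" ✓)

fggiklsuvwy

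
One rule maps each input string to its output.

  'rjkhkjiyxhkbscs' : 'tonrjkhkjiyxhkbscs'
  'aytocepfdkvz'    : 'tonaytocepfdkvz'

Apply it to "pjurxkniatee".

The transformation: prepend "ton".
"pjurxkniatee" → "tonpjurxkniatee".

tonpjurxkniatee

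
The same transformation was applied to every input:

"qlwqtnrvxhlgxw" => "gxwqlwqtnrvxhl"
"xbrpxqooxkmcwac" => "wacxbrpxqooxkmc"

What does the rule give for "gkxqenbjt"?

bjtgkxqen

Rule — move the last 3 characters to the front (rotate right by 3).
Applying that to "gkxqenbjt" gives "bjtgkxqen".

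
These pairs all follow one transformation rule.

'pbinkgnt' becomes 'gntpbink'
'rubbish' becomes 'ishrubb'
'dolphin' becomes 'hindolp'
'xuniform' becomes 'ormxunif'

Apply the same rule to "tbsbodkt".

dkttbsbo

The pattern: move the last 3 characters to the front (rotate right by 3).
So "tbsbodkt" becomes "dkttbsbo".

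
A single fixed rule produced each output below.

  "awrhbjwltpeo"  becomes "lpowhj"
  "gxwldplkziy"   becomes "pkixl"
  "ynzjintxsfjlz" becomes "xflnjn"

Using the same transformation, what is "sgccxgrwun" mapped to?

gwngc

The transformation: keep every other character starting from the second (positions 2nd, 4th, 6th, ...), then move the last 3 characters to the front (rotate right by 3).
Working it through for "sgccxgrwun": intermediate "gcgwn", final "gwngc".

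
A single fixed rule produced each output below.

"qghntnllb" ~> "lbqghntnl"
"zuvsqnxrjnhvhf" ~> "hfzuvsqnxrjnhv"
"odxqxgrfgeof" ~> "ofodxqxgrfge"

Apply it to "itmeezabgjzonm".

Rule — move the last 2 characters to the front (rotate right by 2).
"itmeezabgjzonm" → "nmitmeezabgjzo".

nmitmeezabgjzo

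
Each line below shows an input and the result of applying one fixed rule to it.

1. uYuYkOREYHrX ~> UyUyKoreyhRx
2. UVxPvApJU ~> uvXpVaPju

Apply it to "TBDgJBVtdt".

tbdGjbvTDT

The pattern: flip the case of every letter.
For "TBDgJBVtdt" the result is "tbdGjbvTDT".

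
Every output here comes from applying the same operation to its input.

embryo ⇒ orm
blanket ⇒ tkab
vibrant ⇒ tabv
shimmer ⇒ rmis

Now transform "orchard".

daco

Each output is the input with this applied: reverse the string, then keep every other character starting from the first (positions 1st, 3rd, 5th, ...).
Starting from "orchard": after the first operation, "drahcro"; after the second, "daco".
(Check on "embryo": → "oyrbme" → "orm" ✓)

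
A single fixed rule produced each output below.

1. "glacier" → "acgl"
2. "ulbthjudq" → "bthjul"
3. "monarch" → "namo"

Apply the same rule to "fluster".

usfl

The rule is to delete the last 3 characters, then move the first 2 characters to the end (rotate left by 2).
Working it through for "fluster": intermediate "flus", final "usfl".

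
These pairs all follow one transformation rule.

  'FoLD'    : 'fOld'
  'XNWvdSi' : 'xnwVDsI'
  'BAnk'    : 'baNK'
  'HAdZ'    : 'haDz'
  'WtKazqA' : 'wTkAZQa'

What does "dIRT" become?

Dirt

In each case the input is transformed by: flip the case of every letter.
On "dIRT" that produces "Dirt".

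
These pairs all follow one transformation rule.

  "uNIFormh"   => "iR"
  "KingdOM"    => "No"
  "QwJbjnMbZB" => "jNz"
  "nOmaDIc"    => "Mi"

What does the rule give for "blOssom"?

oO

In each case the input is transformed by: keep one character in every 3, starting at position 3 (positions 3rd, 6th, 9th, ...), then flip the case of every letter.
Applying that to "blOssom" gives "oO".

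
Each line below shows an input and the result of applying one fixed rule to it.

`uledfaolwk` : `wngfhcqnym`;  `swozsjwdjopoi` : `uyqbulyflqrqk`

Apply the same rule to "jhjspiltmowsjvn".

Rule — shift every letter 2 places forward in the alphabet (wrapping around).
So "jhjspiltmowsjvn" becomes "ljlurknvoqyulxp".

ljlurknvoqyulxp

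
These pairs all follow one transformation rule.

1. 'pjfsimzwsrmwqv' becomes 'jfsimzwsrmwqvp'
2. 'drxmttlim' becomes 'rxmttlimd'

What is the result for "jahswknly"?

ahswknlyj

In each case the input is transformed by: move the first character to the end.
Applying that to "jahswknly" gives "ahswknlyj".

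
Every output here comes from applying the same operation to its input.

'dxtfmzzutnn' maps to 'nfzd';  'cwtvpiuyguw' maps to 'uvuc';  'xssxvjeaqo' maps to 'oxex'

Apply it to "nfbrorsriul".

ursn

What's happening: keep one character in every 3, starting at position 1 (positions 1st, 4th, 7th, ...), then swap the first and last characters.
Working it through for "nfbrorsriul": intermediate "nrsu", final "ursn".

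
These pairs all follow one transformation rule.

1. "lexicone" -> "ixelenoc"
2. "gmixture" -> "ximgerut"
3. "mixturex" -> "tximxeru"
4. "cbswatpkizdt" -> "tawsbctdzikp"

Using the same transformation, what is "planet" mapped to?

alpten

Looking at the pairs, the operation is to swap the front and back halves of the string, then reverse the string.
On "planet": the first step gives "netpla", and the second then gives "alpten".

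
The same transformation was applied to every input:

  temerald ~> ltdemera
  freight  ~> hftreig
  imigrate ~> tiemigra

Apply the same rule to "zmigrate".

Each output is the input with this applied: swap the first and last characters, then move the last 2 characters to the front (rotate right by 2).
On "zmigrate": the first step gives "emigratz", and the second then gives "tzemigra".

tzemigra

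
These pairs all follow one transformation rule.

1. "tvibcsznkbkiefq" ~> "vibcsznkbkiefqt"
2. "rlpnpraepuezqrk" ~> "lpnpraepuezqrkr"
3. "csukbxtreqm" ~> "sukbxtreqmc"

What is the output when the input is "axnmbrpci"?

xnmbrpcia

In each case the input is transformed by: move the first character to the end.
Applying that to "axnmbrpci" gives "xnmbrpcia".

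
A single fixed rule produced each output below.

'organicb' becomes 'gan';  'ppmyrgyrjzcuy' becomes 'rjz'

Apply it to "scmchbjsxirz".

jsx

Rule — delete the last 3 characters, then keep only the last 3 characters.
"scmchbjsxirz" → "scmchbjsx" → "jsx".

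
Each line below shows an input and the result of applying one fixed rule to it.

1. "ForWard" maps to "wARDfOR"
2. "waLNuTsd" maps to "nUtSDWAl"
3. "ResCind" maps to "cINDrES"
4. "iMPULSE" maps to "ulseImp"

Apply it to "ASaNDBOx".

ndboXasA

The rule is to flip the case of every letter, then move the first 3 characters to the end (rotate left by 3).
Starting from "ASaNDBOx": after the first operation, "asAndboX"; after the second, "ndboXasA".
(Check on "waLNuTsd": → "WAlnUtSD" → "nUtSDWAl" ✓)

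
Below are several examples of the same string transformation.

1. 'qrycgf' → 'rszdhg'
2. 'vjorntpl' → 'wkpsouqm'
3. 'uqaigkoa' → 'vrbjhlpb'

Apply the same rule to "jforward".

kgpsxbse

The transformation: shift every letter 1 place forward in the alphabet (wrapping around).
So "jforward" becomes "kgpsxbse".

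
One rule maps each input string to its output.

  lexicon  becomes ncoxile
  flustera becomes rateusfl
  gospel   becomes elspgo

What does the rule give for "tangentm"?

The transformation: swap each adjacent pair of characters (1↔2, 3↔4, ...), then reverse the string.
On "tangentm": the first step gives "atgnnemt", and the second then gives "tmenngta".

tmenngta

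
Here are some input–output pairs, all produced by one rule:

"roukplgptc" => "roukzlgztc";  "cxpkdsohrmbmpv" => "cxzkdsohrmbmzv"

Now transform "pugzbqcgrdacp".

The rule is to replace every "p" with "z".
So "pugzbqcgrdacp" becomes "zugzbqcgrdacz".

zugzbqcgrdacz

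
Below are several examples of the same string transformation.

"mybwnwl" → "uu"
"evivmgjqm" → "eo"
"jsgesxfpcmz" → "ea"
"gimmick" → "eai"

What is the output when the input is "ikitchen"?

In each case the input is transformed by: shift every letter 2 places backward in the alphabet (wrapping around), then keep only the vowels.
Applying both steps to "ikitchen": "gigrafcl", then "ia".

ia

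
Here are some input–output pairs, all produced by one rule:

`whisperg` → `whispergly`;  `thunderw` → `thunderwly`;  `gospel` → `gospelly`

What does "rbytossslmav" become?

rbytossslmavly

Each output is the input with this applied: append "ly".
So "rbytossslmav" becomes "rbytossslmavly".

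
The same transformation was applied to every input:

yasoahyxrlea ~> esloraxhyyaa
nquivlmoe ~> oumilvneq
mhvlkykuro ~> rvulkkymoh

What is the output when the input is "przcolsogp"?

The transformation: take characters alternately from the front and the back (1st, last, 2nd, 2nd-last, ...), then move the first 3 characters to the end (rotate left by 3).
Starting from "przcolsogp": after the first operation, "pprgzocsol"; after the second, "gzocsolppr".

gzocsolppr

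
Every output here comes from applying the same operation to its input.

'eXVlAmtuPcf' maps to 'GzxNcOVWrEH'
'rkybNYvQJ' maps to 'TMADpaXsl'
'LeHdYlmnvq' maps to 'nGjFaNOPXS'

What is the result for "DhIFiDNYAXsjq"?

What's happening: flip the case of every letter, then shift every letter 2 places forward in the alphabet (wrapping around).
For "DhIFiDNYAXsjq", step one produces "dHifIdnyaxSJQ"; step two turns that into "fJkhKfpaczULS".

fJkhKfpaczULS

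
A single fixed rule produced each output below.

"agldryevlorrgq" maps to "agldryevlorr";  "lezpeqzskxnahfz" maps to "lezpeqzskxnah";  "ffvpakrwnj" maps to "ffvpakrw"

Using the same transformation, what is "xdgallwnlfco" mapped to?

xdgallwnlf

The pattern: delete the last 2 characters.
"xdgallwnlfco" → "xdgallwnlf".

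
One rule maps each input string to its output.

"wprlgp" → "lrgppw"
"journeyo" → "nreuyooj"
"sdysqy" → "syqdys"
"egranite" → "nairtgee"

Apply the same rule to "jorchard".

Looking at the pairs, the operation is to swap the front and back halves of the string, then take characters alternately from the front and the back (1st, last, 2nd, 2nd-last, ...).
Working it through for "jorchard": intermediate "hardjorc", final "hcarrodj".

hcarrodj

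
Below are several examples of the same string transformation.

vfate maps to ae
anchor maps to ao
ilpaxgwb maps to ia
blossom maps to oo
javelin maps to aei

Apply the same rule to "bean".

ea

Each output is the input with this applied: keep only the vowels.
"bean" → "ea".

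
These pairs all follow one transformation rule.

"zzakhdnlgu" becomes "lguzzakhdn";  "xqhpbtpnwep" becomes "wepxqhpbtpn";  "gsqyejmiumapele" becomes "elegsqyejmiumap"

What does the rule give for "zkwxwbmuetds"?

The transformation: move the last 3 characters to the front (rotate right by 3).
"zkwxwbmuetds" → "tdszkwxwbmue".

tdszkwxwbmue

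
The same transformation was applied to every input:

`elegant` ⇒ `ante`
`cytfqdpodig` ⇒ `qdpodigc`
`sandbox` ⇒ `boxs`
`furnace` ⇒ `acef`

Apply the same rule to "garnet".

The transformation: move the first character to the end, then delete the first 3 characters.
Starting from "garnet": after the first operation, "arnetg"; after the second, "etg".

etg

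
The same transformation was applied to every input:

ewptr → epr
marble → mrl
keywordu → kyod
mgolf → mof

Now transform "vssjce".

In each case the input is transformed by: keep every other character starting from the first (positions 1st, 3rd, 5th, ...).
"vssjce" → "vsc".

vsc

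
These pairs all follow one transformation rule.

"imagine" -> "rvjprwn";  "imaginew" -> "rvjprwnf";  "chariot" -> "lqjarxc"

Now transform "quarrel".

zdjaanu

The pattern: shift every letter 9 places forward in the alphabet (wrapping around).
Applying that to "quarrel" gives "zdjaanu".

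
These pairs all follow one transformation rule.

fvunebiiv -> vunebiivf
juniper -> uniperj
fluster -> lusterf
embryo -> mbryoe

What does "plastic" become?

lasticp

Rule — move the first character to the end.
"plastic" → "lasticp".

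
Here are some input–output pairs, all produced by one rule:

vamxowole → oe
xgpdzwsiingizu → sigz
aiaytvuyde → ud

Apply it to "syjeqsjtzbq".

In each case the input is transformed by: keep every other character starting from the first (positions 1st, 3rd, 5th, ...), then delete the first 3 characters.
"syjeqsjtzbq" → "sjqjzq" → "jzq".

jzq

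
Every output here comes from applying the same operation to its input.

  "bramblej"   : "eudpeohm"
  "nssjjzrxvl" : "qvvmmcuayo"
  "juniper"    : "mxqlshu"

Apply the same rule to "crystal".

Each output is the input with this applied: shift every letter 3 places forward in the alphabet (wrapping around).
For "crystal" the result is "fubvwdo".

fubvwdo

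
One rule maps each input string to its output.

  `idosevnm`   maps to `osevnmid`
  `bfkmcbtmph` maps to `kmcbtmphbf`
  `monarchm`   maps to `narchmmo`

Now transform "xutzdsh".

The rule is to move the first 2 characters to the end (rotate left by 2).
For "xutzdsh" the result is "tzdshxu".

tzdshxu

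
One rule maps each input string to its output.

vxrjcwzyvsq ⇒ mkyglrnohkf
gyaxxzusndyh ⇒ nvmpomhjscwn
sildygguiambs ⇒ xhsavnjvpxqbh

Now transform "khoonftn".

The transformation: swap each adjacent pair of characters (1↔2, 3↔4, ...), then shift every letter 11 places backward in the alphabet (wrapping around).
"khoonftn" → "hkoofnnt" → "wzdducci".

wzdducci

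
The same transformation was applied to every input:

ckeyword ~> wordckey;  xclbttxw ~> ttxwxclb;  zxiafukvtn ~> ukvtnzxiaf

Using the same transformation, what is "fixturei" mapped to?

The transformation: swap the front and back halves of the string.
On "fixturei" that produces "ureifixt".

ureifixt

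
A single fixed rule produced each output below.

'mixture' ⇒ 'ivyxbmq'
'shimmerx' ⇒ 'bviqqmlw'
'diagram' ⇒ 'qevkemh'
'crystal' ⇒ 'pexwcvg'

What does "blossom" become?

qswwspf

The transformation: reverse the string, then shift every letter 4 places forward in the alphabet (wrapping around).
So "blossom" becomes "qswwspf".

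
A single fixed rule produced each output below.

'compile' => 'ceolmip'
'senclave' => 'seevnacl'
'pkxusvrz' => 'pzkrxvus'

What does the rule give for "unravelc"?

ucnlreav

The rule is to take characters alternately from the front and the back (1st, last, 2nd, 2nd-last, ...).
Doing the same to "unravelc": "ucnlreav".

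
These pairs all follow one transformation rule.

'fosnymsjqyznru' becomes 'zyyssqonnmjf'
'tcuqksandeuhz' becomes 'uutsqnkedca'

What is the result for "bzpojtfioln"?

ztpoojifb

Looking at the pairs, the operation is to delete the last 2 characters, then sort the characters into reverse alphabetical order.
Working it through for "bzpojtfioln": intermediate "bzpojtfio", final "ztpoojifb".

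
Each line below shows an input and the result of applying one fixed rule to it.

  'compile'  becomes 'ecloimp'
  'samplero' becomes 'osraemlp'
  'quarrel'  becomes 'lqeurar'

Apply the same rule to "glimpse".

egslpim

Looking at the pairs, the operation is to take characters alternately from the front and the back (1st, last, 2nd, 2nd-last, ...), then swap each adjacent pair of characters (1↔2, 3↔4, ...).
For "glimpse", step one produces "gelsipm"; step two turns that into "egslpim".
(Check on "compile": → "ceolmip" → "ecloimp" ✓)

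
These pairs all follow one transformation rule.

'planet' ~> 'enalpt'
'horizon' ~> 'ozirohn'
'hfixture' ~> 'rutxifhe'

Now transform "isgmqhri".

rhqmgsii

Each output is the input with this applied: move the last character to the front, then reverse the string.
Starting from "isgmqhri": after the first operation, "iisgmqhr"; after the second, "rhqmgsii".
(Check on "horizon": → "nhorizo" → "ozirohn" ✓)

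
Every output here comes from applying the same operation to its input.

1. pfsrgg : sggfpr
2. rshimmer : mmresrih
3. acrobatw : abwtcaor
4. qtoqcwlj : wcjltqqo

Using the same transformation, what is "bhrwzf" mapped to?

The transformation: swap each adjacent pair of characters (1↔2, 3↔4, ...), then swap the front and back halves of the string.
"bhrwzf" → "hbwrfz" → "rfzhbw".

rfzhbw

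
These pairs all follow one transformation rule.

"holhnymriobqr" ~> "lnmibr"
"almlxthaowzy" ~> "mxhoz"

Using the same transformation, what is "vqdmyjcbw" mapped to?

dycw

What's happening: keep every other character starting from the first (positions 1st, 3rd, 5th, ...), then delete the first character.
So "vqdmyjcbw" becomes "dycw".
(Check on "almlxthaowzy": → "amxhoz" → "mxhoz" ✓)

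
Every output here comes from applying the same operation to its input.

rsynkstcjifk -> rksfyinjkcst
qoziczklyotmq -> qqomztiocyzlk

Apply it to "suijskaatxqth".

shutiqjxstkaa

Each output is the input with this applied: take characters alternately from the front and the back (1st, last, 2nd, 2nd-last, ...).
On "suijskaatxqth" that produces "shutiqjxstkaa".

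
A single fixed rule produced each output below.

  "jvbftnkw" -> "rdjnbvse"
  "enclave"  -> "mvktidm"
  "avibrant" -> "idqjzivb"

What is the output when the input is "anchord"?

ivkpwzl

The transformation: shift every letter 8 places forward in the alphabet (wrapping around).
On "anchord" that produces "ivkpwzl".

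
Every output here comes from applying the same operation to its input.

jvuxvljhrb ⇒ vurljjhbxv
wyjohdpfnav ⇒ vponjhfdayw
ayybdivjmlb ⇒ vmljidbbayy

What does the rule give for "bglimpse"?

Each output is the input with this applied: sort the characters into reverse alphabetical order, then move the first 2 characters to the end (rotate left by 2).
Applying both steps to "bglimpse": "spmligeb", then "mligebsp".

mligebsp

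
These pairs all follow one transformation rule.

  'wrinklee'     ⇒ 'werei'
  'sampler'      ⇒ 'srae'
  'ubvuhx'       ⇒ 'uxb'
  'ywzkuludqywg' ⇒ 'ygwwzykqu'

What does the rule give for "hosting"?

hgon

What's happening: take characters alternately from the front and the back (1st, last, 2nd, 2nd-last, ...), then delete the last 3 characters.
Applying that to "hosting" gives "hgon".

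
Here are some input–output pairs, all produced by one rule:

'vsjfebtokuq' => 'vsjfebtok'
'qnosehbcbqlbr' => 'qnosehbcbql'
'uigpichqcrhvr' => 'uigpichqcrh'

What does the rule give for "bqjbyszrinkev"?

bqjbyszrink

What's happening: delete the last 2 characters.
For "bqjbyszrinkev" the result is "bqjbyszrink".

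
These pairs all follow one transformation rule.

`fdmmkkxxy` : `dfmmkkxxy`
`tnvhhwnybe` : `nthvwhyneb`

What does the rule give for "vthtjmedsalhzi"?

The rule is to swap each adjacent pair of characters (1↔2, 3↔4, ...).
For "vthtjmedsalhzi" the result is "tvthmjdeashliz".

tvthmjdeashliz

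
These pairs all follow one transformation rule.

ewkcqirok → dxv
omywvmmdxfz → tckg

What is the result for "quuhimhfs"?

bpm

Rule — keep one character in every 3, starting at position 2 (positions 2nd, 5th, 8th, ...), then shift every letter 7 places forward in the alphabet (wrapping around).
On "quuhimhfs": the first step gives "uif", and the second then gives "bpm".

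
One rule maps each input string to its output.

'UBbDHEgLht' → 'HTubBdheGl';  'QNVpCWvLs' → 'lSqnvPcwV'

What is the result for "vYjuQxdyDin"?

What's happening: flip the case of every letter, then move the last 2 characters to the front (rotate right by 2).
For "vYjuQxdyDin", step one produces "VyJUqXDYdIN"; step two turns that into "INVyJUqXDYd".
(Check on "QNVpCWvLs": → "qnvPcwVlS" → "lSqnvPcwV" ✓)

INVyJUqXDYd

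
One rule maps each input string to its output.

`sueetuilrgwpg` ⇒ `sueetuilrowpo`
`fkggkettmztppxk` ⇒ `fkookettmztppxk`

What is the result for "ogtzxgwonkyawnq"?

ootzxowonkyawnq

The transformation: replace every "g" with "o".
On "ogtzxgwonkyawnq" that produces "ootzxowonkyawnq".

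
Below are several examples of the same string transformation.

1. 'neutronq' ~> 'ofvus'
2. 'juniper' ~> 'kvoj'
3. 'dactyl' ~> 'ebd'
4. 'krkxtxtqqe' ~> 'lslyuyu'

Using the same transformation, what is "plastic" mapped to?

qmbt

The transformation: delete the last 3 characters, then shift every letter 1 place forward in the alphabet (wrapping around).
On "plastic" that produces "qmbt".
(Check on "juniper": → "juni" → "kvoj" ✓)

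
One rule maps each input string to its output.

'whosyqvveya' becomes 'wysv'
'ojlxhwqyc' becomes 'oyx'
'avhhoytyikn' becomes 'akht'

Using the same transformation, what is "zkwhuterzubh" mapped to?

Each output is the input with this applied: take characters alternately from the front and the back (1st, last, 2nd, 2nd-last, ...), then keep one character in every 3, starting at position 1 (positions 1st, 4th, 7th, ...).
Starting from "zkwhuterzubh": after the first operation, "zhkbwuhzurte"; after the second, "zbhr".
(Check on "avhhoytyikn": → "anvkhihyoty" → "akht" ✓)

zbhr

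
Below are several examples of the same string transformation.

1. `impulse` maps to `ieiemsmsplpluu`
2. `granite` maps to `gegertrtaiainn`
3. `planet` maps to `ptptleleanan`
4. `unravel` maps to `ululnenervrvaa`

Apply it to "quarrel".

Rule — double every character, then take characters alternately from the front and the back (1st, last, 2nd, 2nd-last, ...).
"quarrel" → "qquuaarrrreell" → "qlqlueueararrr".

qlqlueueararrr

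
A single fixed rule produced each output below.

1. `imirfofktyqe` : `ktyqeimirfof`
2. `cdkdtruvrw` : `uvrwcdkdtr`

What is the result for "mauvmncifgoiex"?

fgoiexmauvmnci

Looking at the pairs, the operation is to move the first character to the end, then swap the front and back halves of the string.
Starting from "mauvmncifgoiex": after the first operation, "auvmncifgoiexm"; after the second, "fgoiexmauvmnci".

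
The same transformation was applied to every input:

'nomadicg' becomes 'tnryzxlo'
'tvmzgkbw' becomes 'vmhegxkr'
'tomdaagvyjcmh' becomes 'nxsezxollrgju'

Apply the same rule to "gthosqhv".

bsgreszd

In each case the input is transformed by: shift every letter 11 places forward in the alphabet (wrapping around), then move the last 3 characters to the front (rotate right by 3).
Applying both steps to "gthosqhv": "reszdbsg", then "bsgreszd".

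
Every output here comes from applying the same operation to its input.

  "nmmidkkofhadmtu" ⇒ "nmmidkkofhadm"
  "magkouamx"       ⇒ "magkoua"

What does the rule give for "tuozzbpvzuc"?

In each case the input is transformed by: delete the last 2 characters.
Doing the same to "tuozzbpvzuc": "tuozzbpvz".

tuozzbpvz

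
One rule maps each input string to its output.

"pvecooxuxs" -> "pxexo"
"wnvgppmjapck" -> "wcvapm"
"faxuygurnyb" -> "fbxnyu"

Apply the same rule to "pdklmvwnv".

pvkwm

Each output is the input with this applied: keep every other character starting from the first (positions 1st, 3rd, 5th, ...), then take characters alternately from the front and the back (1st, last, 2nd, 2nd-last, ...).
On "pdklmvwnv": the first step gives "pkmwv", and the second then gives "pvkwm".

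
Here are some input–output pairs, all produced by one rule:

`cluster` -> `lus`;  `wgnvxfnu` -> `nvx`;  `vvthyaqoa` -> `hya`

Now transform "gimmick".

imm

Each output is the input with this applied: move the last 3 characters to the front (rotate right by 3), then keep only the last 3 characters.
Starting from "gimmick": after the first operation, "ickgimm"; after the second, "imm".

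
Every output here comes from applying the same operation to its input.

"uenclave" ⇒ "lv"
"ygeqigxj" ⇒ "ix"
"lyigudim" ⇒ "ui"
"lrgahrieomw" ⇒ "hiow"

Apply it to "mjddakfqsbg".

afsg

In each case the input is transformed by: delete the first 3 characters, then keep every other character starting from the second (positions 2nd, 4th, 6th, ...).
Starting from "mjddakfqsbg": after the first operation, "dakfqsbg"; after the second, "afsg".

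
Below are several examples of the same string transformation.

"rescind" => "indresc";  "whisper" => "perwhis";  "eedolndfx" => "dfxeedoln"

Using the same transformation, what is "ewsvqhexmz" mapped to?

xmzewsvqhe

What's happening: move the last 3 characters to the front (rotate right by 3).
"ewsvqhexmz" → "xmzewsvqhe".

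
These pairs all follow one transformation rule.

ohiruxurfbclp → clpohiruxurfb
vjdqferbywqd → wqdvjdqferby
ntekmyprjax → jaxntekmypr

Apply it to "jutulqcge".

cgejutulq

In each case the input is transformed by: move the last 3 characters to the front (rotate right by 3).
For "jutulqcge" the result is "cgejutulq".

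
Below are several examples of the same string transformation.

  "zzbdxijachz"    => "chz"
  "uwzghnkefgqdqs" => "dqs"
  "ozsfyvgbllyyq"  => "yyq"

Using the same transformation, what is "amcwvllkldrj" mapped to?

drj

The pattern: keep only the last 3 characters.
So "amcwvllkldrj" becomes "drj".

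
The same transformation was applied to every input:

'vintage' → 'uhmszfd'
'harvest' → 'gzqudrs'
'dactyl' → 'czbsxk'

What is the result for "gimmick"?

fhllhbj

Rule — shift every letter 1 place backward in the alphabet (wrapping around).
On "gimmick" that produces "fhllhbj".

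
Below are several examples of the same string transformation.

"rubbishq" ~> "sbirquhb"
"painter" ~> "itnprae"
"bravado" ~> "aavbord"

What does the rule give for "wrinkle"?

iknwerl

Rule — take characters alternately from the front and the back (1st, last, 2nd, 2nd-last, ...), then move the last 3 characters to the front (rotate right by 3).
Applying both steps to "wrinkle": "werlikn", then "iknwerl".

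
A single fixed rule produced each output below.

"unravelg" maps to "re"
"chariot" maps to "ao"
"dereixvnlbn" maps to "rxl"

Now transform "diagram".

What's happening: keep one character in every 3, starting at position 3 (positions 3rd, 6th, 9th, ...).
"diagram" → "aa".

aa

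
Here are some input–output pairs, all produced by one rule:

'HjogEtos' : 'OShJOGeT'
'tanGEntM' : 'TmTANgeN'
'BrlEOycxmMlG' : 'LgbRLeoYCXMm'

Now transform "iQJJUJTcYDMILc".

The pattern: move the last 2 characters to the front (rotate right by 2), then flip the case of every letter.
"iQJJUJTcYDMILc" → "LciQJJUJTcYDMI" → "lCIqjjujtCydmi".

lCIqjjujtCydmi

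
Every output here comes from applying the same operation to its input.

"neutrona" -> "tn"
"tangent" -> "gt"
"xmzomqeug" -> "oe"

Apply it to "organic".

ac

Each output is the input with this applied: keep one character in every 3, starting at position 1 (positions 1st, 4th, 7th, ...), then delete the first character.
"organic" → "oac" → "ac".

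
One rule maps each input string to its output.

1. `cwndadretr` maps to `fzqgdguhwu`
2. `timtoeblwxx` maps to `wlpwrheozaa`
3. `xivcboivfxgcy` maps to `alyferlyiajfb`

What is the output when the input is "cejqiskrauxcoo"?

fhmtlvnudxafrr

Looking at the pairs, the operation is to shift every letter 3 places forward in the alphabet (wrapping around).
On "cejqiskrauxcoo" that produces "fhmtlvnudxafrr".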